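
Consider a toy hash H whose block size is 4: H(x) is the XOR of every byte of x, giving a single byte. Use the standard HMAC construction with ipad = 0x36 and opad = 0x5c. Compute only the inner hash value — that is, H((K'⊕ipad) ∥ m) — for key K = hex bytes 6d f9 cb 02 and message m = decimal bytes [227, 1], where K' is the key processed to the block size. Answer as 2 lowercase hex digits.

bf

Key hex bytes 6d f9 cb 02 is exactly B = 4 bytes: K' = 6d f9 cb 02.
K' ⊕ ipad = 5b cf fd 34.
Inner input = 5b cf fd 34 ∥ e3 01.
Inner hash: XOR 5b⊕cf⊕fd⊕34⊕e3⊕01 = bf.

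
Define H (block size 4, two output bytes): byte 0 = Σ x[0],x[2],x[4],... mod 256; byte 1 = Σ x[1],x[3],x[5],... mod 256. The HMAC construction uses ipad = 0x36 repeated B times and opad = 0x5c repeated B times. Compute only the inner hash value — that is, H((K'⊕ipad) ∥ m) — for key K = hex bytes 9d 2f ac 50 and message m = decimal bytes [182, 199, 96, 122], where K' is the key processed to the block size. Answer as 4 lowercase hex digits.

Key hex bytes 9d 2f ac 50 is exactly B = 4 bytes: K' = 9d 2f ac 50.
K' ⊕ ipad = ab 19 9a 66.
Inner input = ab 19 9a 66 ∥ b6 c7 60 7a.
Inner hash: even-index sum = 603 mod 256 = 91; odd-index sum = 448 mod 256 = 192 → 5b c0.

5bc0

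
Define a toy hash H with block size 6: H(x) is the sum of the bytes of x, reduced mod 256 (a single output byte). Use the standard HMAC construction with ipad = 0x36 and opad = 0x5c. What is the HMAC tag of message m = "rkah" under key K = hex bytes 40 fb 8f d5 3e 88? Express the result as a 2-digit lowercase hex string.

a0

Key hex bytes 40 fb 8f d5 3e 88 is exactly B = 6 bytes: K' = 40 fb 8f d5 3e 88.
K' ⊕ ipad = 76 cd b9 e3 08 be.  K' ⊕ opad = 1c a7 d3 89 62 d4.
Inner input = (K'⊕ipad) ∥ m = 76 cd b9 e3 08 be ∥ 72 6b 61 68.
Inner hash: sum = 118+205+185+227+8+190+114+107+97+104 = 1355; mod 256 = 75 → 4b.
Outer input = (K'⊕opad) ∥ inner = 1c a7 d3 89 62 d4 ∥ 4b.
Outer hash (tag): sum = 28+167+211+137+98+212+75 = 928; mod 256 = 160 → a0.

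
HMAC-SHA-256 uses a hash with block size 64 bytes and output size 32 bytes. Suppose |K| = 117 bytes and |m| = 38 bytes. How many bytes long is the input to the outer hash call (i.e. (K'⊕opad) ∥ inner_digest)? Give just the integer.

Key is 117 > 64 bytes, so it is hashed to 32 bytes then zero-padded to 64: |K'| = 64.
Outer input = (K'⊕opad) ∥ H(inner) → 64 + 32 = 96 bytes.

96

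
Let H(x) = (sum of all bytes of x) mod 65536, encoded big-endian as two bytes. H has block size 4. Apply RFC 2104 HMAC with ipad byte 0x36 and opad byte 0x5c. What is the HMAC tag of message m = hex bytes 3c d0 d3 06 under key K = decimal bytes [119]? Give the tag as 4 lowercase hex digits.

Key decimal bytes [119] = 77 is 1 byte ≤ B = 4; zero-pad to 4 bytes: K' = 77 00 00 00.
K' ⊕ ipad = 41 36 36 36.  K' ⊕ opad = 2b 5c 5c 5c.
Inner input = (K'⊕ipad) ∥ m = 41 36 36 36 ∥ 3c d0 d3 06.
Inner hash: sum = 65+54+54+54+60+208+211+6 = 712 → 02 c8.
Outer input = (K'⊕opad) ∥ inner = 2b 5c 5c 5c ∥ 02 c8.
Outer hash (tag): sum = 43+92+92+92+2+200 = 521 → 02 09.

0209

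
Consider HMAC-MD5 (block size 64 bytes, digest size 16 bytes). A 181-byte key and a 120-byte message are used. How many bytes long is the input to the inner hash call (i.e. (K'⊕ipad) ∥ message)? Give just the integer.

184

Key is 181 > 64 bytes, so it is hashed to 16 bytes then zero-padded to 64: |K'| = 64.
Inner input = (K'⊕ipad) ∥ m → 64 + 120 = 184 bytes.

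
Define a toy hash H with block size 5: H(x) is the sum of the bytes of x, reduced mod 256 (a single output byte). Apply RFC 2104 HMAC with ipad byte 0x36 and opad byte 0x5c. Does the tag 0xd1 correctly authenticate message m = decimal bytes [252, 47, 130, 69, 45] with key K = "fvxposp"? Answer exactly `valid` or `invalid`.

Key "fvxposp" = 66 76 78 70 6f 73 70 is 7 bytes > B = 5, so hash it first: H(key) = 16, then zero-pad to 5 bytes: K' = 16 00 00 00 00.
K' ⊕ ipad = 20 36 36 36 36; K' ⊕ opad = 4a 5c 5c 5c 5c.
Inner hash: sum = 32+54+54+54+54+252+47+130+69+45 = 791; mod 256 = 23 → 17.
Outer hash (recomputed tag): sum = 74+92+92+92+92+23 = 465; mod 256 = 209 → d1.
Recomputed tag = d1; claimed = d1 → match.

valid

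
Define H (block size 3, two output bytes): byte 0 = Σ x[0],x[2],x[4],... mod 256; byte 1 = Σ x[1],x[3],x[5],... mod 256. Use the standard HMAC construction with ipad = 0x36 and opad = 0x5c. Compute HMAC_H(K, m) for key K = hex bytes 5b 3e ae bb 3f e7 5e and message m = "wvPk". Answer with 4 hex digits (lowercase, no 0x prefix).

Key hex bytes 5b 3e ae bb 3f e7 5e is 7 bytes > B = 3, so hash it first: H(key) = a6 e0, then zero-pad to 3 bytes: K' = a6 e0 00.
K' ⊕ ipad = 90 d6 36.  K' ⊕ opad = fa bc 5c.
Inner input = (K'⊕ipad) ∥ m = 90 d6 36 ∥ 77 76 50 6b.
Inner hash: even-index sum = 423 mod 256 = 167; odd-index sum = 413 mod 256 = 157 → a7 9d.
Outer input = (K'⊕opad) ∥ inner = fa bc 5c ∥ a7 9d.
Outer hash (tag): even-index sum = 499 mod 256 = 243; odd-index sum = 355 mod 256 = 99 → f3 63.

f363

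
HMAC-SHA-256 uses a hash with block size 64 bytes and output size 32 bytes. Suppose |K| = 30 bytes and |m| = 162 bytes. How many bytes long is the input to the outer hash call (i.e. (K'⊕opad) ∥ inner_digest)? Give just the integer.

Key is 30 ≤ 64 bytes, zero-padded: |K'| = 64.
Outer input = (K'⊕opad) ∥ H(inner) → 64 + 32 = 96 bytes.

96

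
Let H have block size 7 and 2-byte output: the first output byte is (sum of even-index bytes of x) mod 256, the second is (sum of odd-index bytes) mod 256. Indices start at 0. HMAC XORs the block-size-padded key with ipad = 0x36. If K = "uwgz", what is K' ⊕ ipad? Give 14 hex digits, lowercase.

4341514c363636

Key "uwgz" = 75 77 67 7a is 4 bytes ≤ B = 7; zero-pad to 7 bytes: K' = 75 77 67 7a 00 00 00.
XOR each byte with 0x36: 75⊕36=43, 77⊕36=41, 67⊕36=51, 7a⊕36=4c, 00⊕36=36, 00⊕36=36, 00⊕36=36.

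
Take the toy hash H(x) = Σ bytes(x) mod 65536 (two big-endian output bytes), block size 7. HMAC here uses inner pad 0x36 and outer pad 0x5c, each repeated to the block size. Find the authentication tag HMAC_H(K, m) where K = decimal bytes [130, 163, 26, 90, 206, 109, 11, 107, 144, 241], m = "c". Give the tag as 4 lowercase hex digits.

Key decimal bytes [130, 163, 26, 90, 206, 109, 11, 107, 144, 241] = 82 a3 1a 5a ce 6d 0b 6b 90 f1 is 10 bytes > B = 7, so hash it first: H(key) = 04 cb, then zero-pad to 7 bytes: K' = 04 cb 00 00 00 00 00.
K' ⊕ ipad = 32 fd 36 36 36 36 36.  K' ⊕ opad = 58 97 5c 5c 5c 5c 5c.
Inner input = (K'⊕ipad) ∥ m = 32 fd 36 36 36 36 36 ∥ 63.
Inner hash: sum = 50+253+54+54+54+54+54+99 = 672 → 02 a0.
Outer input = (K'⊕opad) ∥ inner = 58 97 5c 5c 5c 5c 5c ∥ 02 a0.
Outer hash (tag): sum = 88+151+92+92+92+92+92+2+160 = 861 → 03 5d.

035d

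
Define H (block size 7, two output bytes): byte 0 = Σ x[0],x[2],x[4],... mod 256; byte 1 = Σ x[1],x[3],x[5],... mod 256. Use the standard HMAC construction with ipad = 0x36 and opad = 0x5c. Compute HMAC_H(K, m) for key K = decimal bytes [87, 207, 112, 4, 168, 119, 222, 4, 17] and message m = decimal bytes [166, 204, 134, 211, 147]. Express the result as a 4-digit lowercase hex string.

Key decimal bytes [87, 207, 112, 4, 168, 119, 222, 4, 17] = 57 cf 70 04 a8 77 de 04 11 is 9 bytes > B = 7, so hash it first: H(key) = 5e 4e, then zero-pad to 7 bytes: K' = 5e 4e 00 00 00 00 00.
K' ⊕ ipad = 68 78 36 36 36 36 36.  K' ⊕ opad = 02 12 5c 5c 5c 5c 5c.
Inner input = (K'⊕ipad) ∥ m = 68 78 36 36 36 36 36 ∥ a6 cc 86 d3 93.
Inner hash: even-index sum = 681 mod 256 = 169; odd-index sum = 675 mod 256 = 163 → a9 a3.
Outer input = (K'⊕opad) ∥ inner = 02 12 5c 5c 5c 5c 5c ∥ a9 a3.
Outer hash (tag): even-index sum = 441 mod 256 = 185; odd-index sum = 371 mod 256 = 115 → b9 73.

b973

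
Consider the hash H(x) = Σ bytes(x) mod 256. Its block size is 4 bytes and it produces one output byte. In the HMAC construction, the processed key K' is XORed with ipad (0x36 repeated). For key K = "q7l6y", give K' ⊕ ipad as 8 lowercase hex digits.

Key "q7l6y" = 71 37 6c 36 79 is 5 bytes > B = 4, so hash it first: H(key) = c3, then zero-pad to 4 bytes: K' = c3 00 00 00.
XOR each byte with 0x36: c3⊕36=f5, 00⊕36=36, 00⊕36=36, 00⊕36=36.

f5363636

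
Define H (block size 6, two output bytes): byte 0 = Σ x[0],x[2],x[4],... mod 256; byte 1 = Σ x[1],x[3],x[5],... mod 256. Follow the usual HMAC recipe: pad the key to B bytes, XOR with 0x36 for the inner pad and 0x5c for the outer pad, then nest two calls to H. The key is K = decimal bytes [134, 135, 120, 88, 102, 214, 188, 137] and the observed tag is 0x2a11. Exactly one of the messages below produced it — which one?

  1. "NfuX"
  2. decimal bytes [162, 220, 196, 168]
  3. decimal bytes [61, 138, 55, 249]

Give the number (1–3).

Key decimal bytes [134, 135, 120, 88, 102, 214, 188, 137] = 86 87 78 58 66 d6 bc 89 is 8 bytes > B = 6, so hash it first: H(key) = 20 3e, then zero-pad to 6 bytes: K' = 20 3e 00 00 00 00.
K' ⊕ ipad = 16 08 36 36 36 36; K' ⊕ opad = 7c 62 5c 5c 5c 5c.
m1: inner = H(16 08 36 36 36 36 4e 66 75 58) = 45 32; tag = H(7c 62 5c 5c 5c 5c 45 32) = 794c
m2: inner = H(16 08 36 36 36 36 a2 dc c4 a8) = e8 f8; tag = H(7c 62 5c 5c 5c 5c e8 f8) = 1c12
m3: inner = H(16 08 36 36 36 36 3d 8a 37 f9) = f6 f7; tag = H(7c 62 5c 5c 5c 5c f6 f7) = 2a11 ← matches

3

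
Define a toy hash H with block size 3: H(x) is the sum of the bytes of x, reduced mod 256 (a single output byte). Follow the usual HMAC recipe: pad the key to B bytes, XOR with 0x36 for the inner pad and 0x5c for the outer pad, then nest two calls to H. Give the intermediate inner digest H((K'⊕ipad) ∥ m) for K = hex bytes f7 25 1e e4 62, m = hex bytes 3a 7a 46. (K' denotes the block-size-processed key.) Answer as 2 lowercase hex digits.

1c

Key hex bytes f7 25 1e e4 62 is 5 bytes > B = 3, so hash it first: H(key) = 80, then zero-pad to 3 bytes: K' = 80 00 00.
K' ⊕ ipad = b6 36 36.
Inner input = b6 36 36 ∥ 3a 7a 46.
Inner hash: sum = 182+54+54+58+122+70 = 540; mod 256 = 28 → 1c.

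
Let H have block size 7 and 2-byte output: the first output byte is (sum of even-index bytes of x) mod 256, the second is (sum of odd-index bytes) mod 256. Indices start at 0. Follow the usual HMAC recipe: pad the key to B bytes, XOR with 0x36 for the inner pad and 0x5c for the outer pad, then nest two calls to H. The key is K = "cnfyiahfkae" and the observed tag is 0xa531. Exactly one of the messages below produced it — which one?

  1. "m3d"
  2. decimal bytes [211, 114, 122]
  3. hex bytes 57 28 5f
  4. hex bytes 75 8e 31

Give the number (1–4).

Key "cnfyiahfkae" = 63 6e 66 79 69 61 68 66 6b 61 65 is 11 bytes > B = 7, so hash it first: H(key) = 6a 0f, then zero-pad to 7 bytes: K' = 6a 0f 00 00 00 00 00.
K' ⊕ ipad = 5c 39 36 36 36 36 36; K' ⊕ opad = 36 53 5c 5c 5c 5c 5c.
m1: inner = H(5c 39 36 36 36 36 36 6d 33 64) = 31 76; tag = H(36 53 5c 5c 5c 5c 5c 31 76) = c03c
m2: inner = H(5c 39 36 36 36 36 36 d3 72 7a) = 70 f2; tag = H(36 53 5c 5c 5c 5c 5c 70 f2) = 3c7b
m3: inner = H(5c 39 36 36 36 36 36 57 28 5f) = 26 5b; tag = H(36 53 5c 5c 5c 5c 5c 26 5b) = a531 ← matches
m4: inner = H(5c 39 36 36 36 36 36 75 8e 31) = 8c 4b; tag = H(36 53 5c 5c 5c 5c 5c 8c 4b) = 9597

3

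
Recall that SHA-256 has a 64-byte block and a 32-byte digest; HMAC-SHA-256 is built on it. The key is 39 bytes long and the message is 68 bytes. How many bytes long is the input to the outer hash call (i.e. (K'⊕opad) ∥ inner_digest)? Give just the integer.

Key is 39 ≤ 64 bytes, zero-padded: |K'| = 64.
Outer input = (K'⊕opad) ∥ H(inner) → 64 + 32 = 96 bytes.

96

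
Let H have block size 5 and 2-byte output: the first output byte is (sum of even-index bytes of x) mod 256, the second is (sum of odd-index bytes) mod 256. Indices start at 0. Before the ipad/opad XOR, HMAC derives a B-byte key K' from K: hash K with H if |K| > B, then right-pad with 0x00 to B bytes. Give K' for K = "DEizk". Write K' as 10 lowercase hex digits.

Key "DEizk" = 44 45 69 7a 6b is exactly B = 5 bytes: K' = 44 45 69 7a 6b.

4445697a6b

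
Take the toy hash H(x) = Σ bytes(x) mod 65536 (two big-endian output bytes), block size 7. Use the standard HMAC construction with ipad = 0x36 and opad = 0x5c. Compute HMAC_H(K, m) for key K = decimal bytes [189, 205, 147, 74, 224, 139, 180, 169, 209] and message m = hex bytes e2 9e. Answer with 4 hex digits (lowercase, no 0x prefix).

0378

Key decimal bytes [189, 205, 147, 74, 224, 139, 180, 169, 209] = bd cd 93 4a e0 8b b4 a9 d1 is 9 bytes > B = 7, so hash it first: H(key) = 06 00, then zero-pad to 7 bytes: K' = 06 00 00 00 00 00 00.
K' ⊕ ipad = 30 36 36 36 36 36 36.  K' ⊕ opad = 5a 5c 5c 5c 5c 5c 5c.
Inner input = (K'⊕ipad) ∥ m = 30 36 36 36 36 36 36 ∥ e2 9e.
Inner hash: sum = 48+54+54+54+54+54+54+226+158 = 756 → 02 f4.
Outer input = (K'⊕opad) ∥ inner = 5a 5c 5c 5c 5c 5c 5c ∥ 02 f4.
Outer hash (tag): sum = 90+92+92+92+92+92+92+2+244 = 888 → 03 78.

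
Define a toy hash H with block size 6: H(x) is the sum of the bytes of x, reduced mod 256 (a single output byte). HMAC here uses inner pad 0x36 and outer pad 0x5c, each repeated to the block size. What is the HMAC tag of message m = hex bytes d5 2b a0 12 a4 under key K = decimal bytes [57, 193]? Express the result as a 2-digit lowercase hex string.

a6

Key decimal bytes [57, 193] = 39 c1 is 2 bytes ≤ B = 6; zero-pad to 6 bytes: K' = 39 c1 00 00 00 00.
K' ⊕ ipad = 0f f7 36 36 36 36.  K' ⊕ opad = 65 9d 5c 5c 5c 5c.
Inner input = (K'⊕ipad) ∥ m = 0f f7 36 36 36 36 ∥ d5 2b a0 12 a4.
Inner hash: sum = 15+247+54+54+54+54+213+43+160+18+164 = 1076; mod 256 = 52 → 34.
Outer input = (K'⊕opad) ∥ inner = 65 9d 5c 5c 5c 5c ∥ 34.
Outer hash (tag): sum = 101+157+92+92+92+92+52 = 678; mod 256 = 166 → a6.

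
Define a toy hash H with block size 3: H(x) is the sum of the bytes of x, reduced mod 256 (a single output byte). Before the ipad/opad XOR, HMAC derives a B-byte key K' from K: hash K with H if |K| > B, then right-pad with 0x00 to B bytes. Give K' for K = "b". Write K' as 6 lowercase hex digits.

620000

Key "b" = 62 is 1 byte ≤ B = 3; zero-pad to 3 bytes: K' = 62 00 00.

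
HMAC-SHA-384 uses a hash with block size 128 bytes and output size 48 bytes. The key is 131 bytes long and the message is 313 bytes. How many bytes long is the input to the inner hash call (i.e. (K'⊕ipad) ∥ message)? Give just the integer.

441

Key is 131 > 128 bytes, so it is hashed to 48 bytes then zero-padded to 128: |K'| = 128.
Inner input = (K'⊕ipad) ∥ m → 128 + 313 = 441 bytes.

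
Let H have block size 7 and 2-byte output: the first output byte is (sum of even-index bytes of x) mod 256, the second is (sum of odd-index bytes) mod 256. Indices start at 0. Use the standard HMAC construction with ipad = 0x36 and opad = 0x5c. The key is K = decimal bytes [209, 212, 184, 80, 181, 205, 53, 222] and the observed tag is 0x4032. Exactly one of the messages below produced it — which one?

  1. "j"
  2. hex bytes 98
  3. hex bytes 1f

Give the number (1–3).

2

Key decimal bytes [209, 212, 184, 80, 181, 205, 53, 222] = d1 d4 b8 50 b5 cd 35 de is 8 bytes > B = 7, so hash it first: H(key) = 73 cf, then zero-pad to 7 bytes: K' = 73 cf 00 00 00 00 00.
K' ⊕ ipad = 45 f9 36 36 36 36 36; K' ⊕ opad = 2f 93 5c 5c 5c 5c 5c.
m1: inner = H(45 f9 36 36 36 36 36 6a) = e7 cf; tag = H(2f 93 5c 5c 5c 5c 5c e7 cf) = 1232
m2: inner = H(45 f9 36 36 36 36 36 98) = e7 fd; tag = H(2f 93 5c 5c 5c 5c 5c e7 fd) = 4032 ← matches
m3: inner = H(45 f9 36 36 36 36 36 1f) = e7 84; tag = H(2f 93 5c 5c 5c 5c 5c e7 84) = c732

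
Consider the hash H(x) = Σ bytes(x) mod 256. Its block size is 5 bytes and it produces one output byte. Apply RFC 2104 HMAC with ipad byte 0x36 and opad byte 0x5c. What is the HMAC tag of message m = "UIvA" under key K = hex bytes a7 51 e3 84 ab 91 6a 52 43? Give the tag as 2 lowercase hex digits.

Key hex bytes a7 51 e3 84 ab 91 6a 52 43 is 9 bytes > B = 5, so hash it first: H(key) = 9a, then zero-pad to 5 bytes: K' = 9a 00 00 00 00.
K' ⊕ ipad = ac 36 36 36 36.  K' ⊕ opad = c6 5c 5c 5c 5c.
Inner input = (K'⊕ipad) ∥ m = ac 36 36 36 36 ∥ 55 49 76 41.
Inner hash: sum = 172+54+54+54+54+85+73+118+65 = 729; mod 256 = 217 → d9.
Outer input = (K'⊕opad) ∥ inner = c6 5c 5c 5c 5c ∥ d9.
Outer hash (tag): sum = 198+92+92+92+92+217 = 783; mod 256 = 15 → 0f.

0f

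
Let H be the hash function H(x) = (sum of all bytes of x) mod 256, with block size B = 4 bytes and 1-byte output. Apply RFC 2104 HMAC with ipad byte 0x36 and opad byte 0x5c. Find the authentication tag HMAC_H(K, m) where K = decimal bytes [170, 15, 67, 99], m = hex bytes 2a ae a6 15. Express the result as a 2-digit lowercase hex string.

d9

Key decimal bytes [170, 15, 67, 99] = aa 0f 43 63 is exactly B = 4 bytes: K' = aa 0f 43 63.
K' ⊕ ipad = 9c 39 75 55.  K' ⊕ opad = f6 53 1f 3f.
Inner input = (K'⊕ipad) ∥ m = 9c 39 75 55 ∥ 2a ae a6 15.
Inner hash: sum = 156+57+117+85+42+174+166+21 = 818; mod 256 = 50 → 32.
Outer input = (K'⊕opad) ∥ inner = f6 53 1f 3f ∥ 32.
Outer hash (tag): sum = 246+83+31+63+50 = 473; mod 256 = 217 → d9.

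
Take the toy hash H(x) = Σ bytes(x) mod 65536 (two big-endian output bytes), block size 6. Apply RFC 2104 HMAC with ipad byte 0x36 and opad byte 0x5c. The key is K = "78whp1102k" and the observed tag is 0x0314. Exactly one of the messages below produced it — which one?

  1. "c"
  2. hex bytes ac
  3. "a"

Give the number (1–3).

2

Key "78whp1102k" = 37 38 77 68 70 31 31 30 32 6b is 10 bytes > B = 6, so hash it first: H(key) = 02 ed, then zero-pad to 6 bytes: K' = 02 ed 00 00 00 00.
K' ⊕ ipad = 34 db 36 36 36 36; K' ⊕ opad = 5e b1 5c 5c 5c 5c.
m1: inner = H(34 db 36 36 36 36 63) = 02 4a; tag = H(5e b1 5c 5c 5c 5c 02 4a) = 02cb
m2: inner = H(34 db 36 36 36 36 ac) = 02 93; tag = H(5e b1 5c 5c 5c 5c 02 93) = 0314 ← matches
m3: inner = H(34 db 36 36 36 36 61) = 02 48; tag = H(5e b1 5c 5c 5c 5c 02 48) = 02c9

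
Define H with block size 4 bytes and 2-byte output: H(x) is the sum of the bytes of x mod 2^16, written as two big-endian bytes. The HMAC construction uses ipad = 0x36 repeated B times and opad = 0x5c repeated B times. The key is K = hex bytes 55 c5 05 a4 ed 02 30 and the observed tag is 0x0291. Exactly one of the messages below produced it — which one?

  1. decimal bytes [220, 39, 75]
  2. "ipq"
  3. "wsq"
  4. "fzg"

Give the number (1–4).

4

Key hex bytes 55 c5 05 a4 ed 02 30 is 7 bytes > B = 4, so hash it first: H(key) = 02 e2, then zero-pad to 4 bytes: K' = 02 e2 00 00.
K' ⊕ ipad = 34 d4 36 36; K' ⊕ opad = 5e be 5c 5c.
m1: inner = H(34 d4 36 36 dc 27 4b) = 02 c2; tag = H(5e be 5c 5c 02 c2) = 0298
m2: inner = H(34 d4 36 36 69 70 71) = 02 be; tag = H(5e be 5c 5c 02 be) = 0294
m3: inner = H(34 d4 36 36 77 73 71) = 02 cf; tag = H(5e be 5c 5c 02 cf) = 02a5
m4: inner = H(34 d4 36 36 66 7a 67) = 02 bb; tag = H(5e be 5c 5c 02 bb) = 0291 ← matches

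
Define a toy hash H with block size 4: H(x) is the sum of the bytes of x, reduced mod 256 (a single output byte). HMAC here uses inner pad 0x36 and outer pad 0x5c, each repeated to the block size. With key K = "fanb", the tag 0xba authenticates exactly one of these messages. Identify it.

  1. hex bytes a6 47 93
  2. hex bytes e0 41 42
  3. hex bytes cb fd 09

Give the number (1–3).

Key "fanb" = 66 61 6e 62 is exactly B = 4 bytes: K' = 66 61 6e 62.
K' ⊕ ipad = 50 57 58 54; K' ⊕ opad = 3a 3d 32 3e.
m1: inner = H(50 57 58 54 a6 47 93) = d3; tag = H(3a 3d 32 3e d3) = ba ← matches
m2: inner = H(50 57 58 54 e0 41 42) = b6; tag = H(3a 3d 32 3e b6) = 9d
m3: inner = H(50 57 58 54 cb fd 09) = 24; tag = H(3a 3d 32 3e 24) = 0b

1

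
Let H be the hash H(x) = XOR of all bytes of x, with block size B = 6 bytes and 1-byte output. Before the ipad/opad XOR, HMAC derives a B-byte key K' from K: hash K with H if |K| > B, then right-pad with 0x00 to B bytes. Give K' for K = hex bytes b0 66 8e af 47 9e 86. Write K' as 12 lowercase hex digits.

a80000000000

|K| = 7 > B = 6, so first hash the key.
H(K): XOR b0⊕66⊕8e⊕af⊕47⊕9e⊕86 = a8.
Zero-pad H(K) = a8 to 6 bytes: K' = a8 00 00 00 00 00.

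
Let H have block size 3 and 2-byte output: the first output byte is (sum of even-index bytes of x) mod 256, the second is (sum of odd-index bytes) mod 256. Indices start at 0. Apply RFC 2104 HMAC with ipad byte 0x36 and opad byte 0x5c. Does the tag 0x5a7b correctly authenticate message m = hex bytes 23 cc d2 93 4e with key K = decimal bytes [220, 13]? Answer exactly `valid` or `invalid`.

invalid

Key decimal bytes [220, 13] = dc 0d is 2 bytes ≤ B = 3; zero-pad to 3 bytes: K' = dc 0d 00.
K' ⊕ ipad = ea 3b 36; K' ⊕ opad = 80 51 5c.
Inner hash: even-index sum = 639 mod 256 = 127; odd-index sum = 382 mod 256 = 126 → 7f 7e.
Outer hash (recomputed tag): even-index sum = 346 mod 256 = 90; odd-index sum = 208 mod 256 = 208 → 5a d0.
Recomputed tag = 5ad0; claimed = 5a7b → mismatch.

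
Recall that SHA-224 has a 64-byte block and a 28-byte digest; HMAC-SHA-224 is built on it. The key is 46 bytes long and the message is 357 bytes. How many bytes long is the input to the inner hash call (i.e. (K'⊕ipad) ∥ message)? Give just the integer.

Key is 46 ≤ 64 bytes, zero-padded: |K'| = 64.
Inner input = (K'⊕ipad) ∥ m → 64 + 357 = 421 bytes.

421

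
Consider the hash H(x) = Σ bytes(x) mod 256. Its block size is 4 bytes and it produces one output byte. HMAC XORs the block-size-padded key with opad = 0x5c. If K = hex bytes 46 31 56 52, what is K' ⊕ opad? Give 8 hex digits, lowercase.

Key hex bytes 46 31 56 52 is exactly B = 4 bytes: K' = 46 31 56 52.
XOR each byte with 0x5c: 46⊕5c=1a, 31⊕5c=6d, 56⊕5c=0a, 52⊕5c=0e.

1a6d0a0e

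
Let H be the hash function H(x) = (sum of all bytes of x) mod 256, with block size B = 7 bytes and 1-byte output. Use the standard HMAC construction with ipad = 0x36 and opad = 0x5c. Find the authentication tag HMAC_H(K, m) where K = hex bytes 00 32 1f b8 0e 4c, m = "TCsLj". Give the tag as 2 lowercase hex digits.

48

Key hex bytes 00 32 1f b8 0e 4c is 6 bytes ≤ B = 7; zero-pad to 7 bytes: K' = 00 32 1f b8 0e 4c 00.
K' ⊕ ipad = 36 04 29 8e 38 7a 36.  K' ⊕ opad = 5c 6e 43 e4 52 10 5c.
Inner input = (K'⊕ipad) ∥ m = 36 04 29 8e 38 7a 36 ∥ 54 43 73 4c 6a.
Inner hash: sum = 54+4+41+142+56+122+54+84+67+115+76+106 = 921; mod 256 = 153 → 99.
Outer input = (K'⊕opad) ∥ inner = 5c 6e 43 e4 52 10 5c ∥ 99.
Outer hash (tag): sum = 92+110+67+228+82+16+92+153 = 840; mod 256 = 72 → 48.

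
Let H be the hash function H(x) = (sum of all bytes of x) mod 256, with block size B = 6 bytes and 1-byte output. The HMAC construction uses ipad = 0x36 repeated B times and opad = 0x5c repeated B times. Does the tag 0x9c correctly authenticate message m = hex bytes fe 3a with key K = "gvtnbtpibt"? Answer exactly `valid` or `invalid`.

Key "gvtnbtpibt" = 67 76 74 6e 62 74 70 69 62 74 is 10 bytes > B = 6, so hash it first: H(key) = 44, then zero-pad to 6 bytes: K' = 44 00 00 00 00 00.
K' ⊕ ipad = 72 36 36 36 36 36; K' ⊕ opad = 18 5c 5c 5c 5c 5c.
Inner hash: sum = 114+54+54+54+54+54+254+58 = 696; mod 256 = 184 → b8.
Outer hash (recomputed tag): sum = 24+92+92+92+92+92+184 = 668; mod 256 = 156 → 9c.
Recomputed tag = 9c; claimed = 9c → match.

valid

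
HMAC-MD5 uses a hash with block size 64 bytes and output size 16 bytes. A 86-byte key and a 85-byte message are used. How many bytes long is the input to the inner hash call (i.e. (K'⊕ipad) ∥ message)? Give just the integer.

149

Key is 86 > 64 bytes, so it is hashed to 16 bytes then zero-padded to 64: |K'| = 64.
Inner input = (K'⊕ipad) ∥ m → 64 + 85 = 149 bytes.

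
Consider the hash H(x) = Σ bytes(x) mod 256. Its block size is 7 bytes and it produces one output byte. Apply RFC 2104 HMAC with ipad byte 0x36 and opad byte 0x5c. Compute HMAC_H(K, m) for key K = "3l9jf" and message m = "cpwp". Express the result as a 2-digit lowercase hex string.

6c

Key "3l9jf" = 33 6c 39 6a 66 is 5 bytes ≤ B = 7; zero-pad to 7 bytes: K' = 33 6c 39 6a 66 00 00.
K' ⊕ ipad = 05 5a 0f 5c 50 36 36.  K' ⊕ opad = 6f 30 65 36 3a 5c 5c.
Inner input = (K'⊕ipad) ∥ m = 05 5a 0f 5c 50 36 36 ∥ 63 70 77 70.
Inner hash: sum = 5+90+15+92+80+54+54+99+112+119+112 = 832; mod 256 = 64 → 40.
Outer input = (K'⊕opad) ∥ inner = 6f 30 65 36 3a 5c 5c ∥ 40.
Outer hash (tag): sum = 111+48+101+54+58+92+92+64 = 620; mod 256 = 108 → 6c.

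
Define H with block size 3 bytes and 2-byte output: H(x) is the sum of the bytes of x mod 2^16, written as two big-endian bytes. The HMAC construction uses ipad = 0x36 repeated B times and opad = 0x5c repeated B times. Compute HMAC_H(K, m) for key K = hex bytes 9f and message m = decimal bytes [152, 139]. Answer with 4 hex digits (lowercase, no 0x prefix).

01b5

Key hex bytes 9f is 1 byte ≤ B = 3; zero-pad to 3 bytes: K' = 9f 00 00.
K' ⊕ ipad = a9 36 36.  K' ⊕ opad = c3 5c 5c.
Inner input = (K'⊕ipad) ∥ m = a9 36 36 ∥ 98 8b.
Inner hash: sum = 169+54+54+152+139 = 568 → 02 38.
Outer input = (K'⊕opad) ∥ inner = c3 5c 5c ∥ 02 38.
Outer hash (tag): sum = 195+92+92+2+56 = 437 → 01 b5.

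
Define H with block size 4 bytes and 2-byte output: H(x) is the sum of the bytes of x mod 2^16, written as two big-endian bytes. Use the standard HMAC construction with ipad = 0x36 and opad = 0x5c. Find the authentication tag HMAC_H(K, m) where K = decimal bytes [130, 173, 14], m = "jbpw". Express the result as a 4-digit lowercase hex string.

Key decimal bytes [130, 173, 14] = 82 ad 0e is 3 bytes ≤ B = 4; zero-pad to 4 bytes: K' = 82 ad 0e 00.
K' ⊕ ipad = b4 9b 38 36.  K' ⊕ opad = de f1 52 5c.
Inner input = (K'⊕ipad) ∥ m = b4 9b 38 36 ∥ 6a 62 70 77.
Inner hash: sum = 180+155+56+54+106+98+112+119 = 880 → 03 70.
Outer input = (K'⊕opad) ∥ inner = de f1 52 5c ∥ 03 70.
Outer hash (tag): sum = 222+241+82+92+3+112 = 752 → 02 f0.

02f0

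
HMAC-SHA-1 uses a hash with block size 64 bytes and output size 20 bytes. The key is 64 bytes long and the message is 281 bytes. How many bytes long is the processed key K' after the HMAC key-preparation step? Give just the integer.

64

Key is 64 ≤ 64 bytes, zero-padded: |K'| = 64.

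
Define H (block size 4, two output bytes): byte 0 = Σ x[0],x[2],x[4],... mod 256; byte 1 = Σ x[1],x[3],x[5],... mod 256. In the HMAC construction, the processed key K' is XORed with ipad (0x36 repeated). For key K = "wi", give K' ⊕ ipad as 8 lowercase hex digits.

415f3636

Key "wi" = 77 69 is 2 bytes ≤ B = 4; zero-pad to 4 bytes: K' = 77 69 00 00.
XOR each byte with 0x36: 77⊕36=41, 69⊕36=5f, 00⊕36=36, 00⊕36=36.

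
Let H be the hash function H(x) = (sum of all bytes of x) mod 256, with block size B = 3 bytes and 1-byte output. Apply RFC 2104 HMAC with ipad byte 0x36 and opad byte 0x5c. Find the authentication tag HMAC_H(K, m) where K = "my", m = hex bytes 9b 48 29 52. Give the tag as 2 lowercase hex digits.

f0

Key "my" = 6d 79 is 2 bytes ≤ B = 3; zero-pad to 3 bytes: K' = 6d 79 00.
K' ⊕ ipad = 5b 4f 36.  K' ⊕ opad = 31 25 5c.
Inner input = (K'⊕ipad) ∥ m = 5b 4f 36 ∥ 9b 48 29 52.
Inner hash: sum = 91+79+54+155+72+41+82 = 574; mod 256 = 62 → 3e.
Outer input = (K'⊕opad) ∥ inner = 31 25 5c ∥ 3e.
Outer hash (tag): sum = 49+37+92+62 = 240 → f0.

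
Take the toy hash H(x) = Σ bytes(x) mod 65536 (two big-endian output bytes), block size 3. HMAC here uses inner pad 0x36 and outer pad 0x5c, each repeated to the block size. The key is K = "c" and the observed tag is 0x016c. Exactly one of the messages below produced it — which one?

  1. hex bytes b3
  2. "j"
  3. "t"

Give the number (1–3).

Key "c" = 63 is 1 byte ≤ B = 3; zero-pad to 3 bytes: K' = 63 00 00.
K' ⊕ ipad = 55 36 36; K' ⊕ opad = 3f 5c 5c.
m1: inner = H(55 36 36 b3) = 01 74; tag = H(3f 5c 5c 01 74) = 016c ← matches
m2: inner = H(55 36 36 6a) = 01 2b; tag = H(3f 5c 5c 01 2b) = 0123
m3: inner = H(55 36 36 74) = 01 35; tag = H(3f 5c 5c 01 35) = 012d

1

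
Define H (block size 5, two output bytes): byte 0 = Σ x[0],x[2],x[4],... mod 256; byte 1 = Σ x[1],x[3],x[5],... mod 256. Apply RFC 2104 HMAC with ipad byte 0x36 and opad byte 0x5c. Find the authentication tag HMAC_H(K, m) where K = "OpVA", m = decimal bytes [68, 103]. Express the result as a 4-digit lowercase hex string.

7abf

Key "OpVA" = 4f 70 56 41 is 4 bytes ≤ B = 5; zero-pad to 5 bytes: K' = 4f 70 56 41 00.
K' ⊕ ipad = 79 46 60 77 36.  K' ⊕ opad = 13 2c 0a 1d 5c.
Inner input = (K'⊕ipad) ∥ m = 79 46 60 77 36 ∥ 44 67.
Inner hash: even-index sum = 374 mod 256 = 118; odd-index sum = 257 mod 256 = 1 → 76 01.
Outer input = (K'⊕opad) ∥ inner = 13 2c 0a 1d 5c ∥ 76 01.
Outer hash (tag): even-index sum = 122 mod 256 = 122; odd-index sum = 191 mod 256 = 191 → 7a bf.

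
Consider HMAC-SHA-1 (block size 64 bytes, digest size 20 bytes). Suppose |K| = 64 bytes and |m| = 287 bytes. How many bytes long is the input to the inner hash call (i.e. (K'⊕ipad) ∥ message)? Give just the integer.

Key is 64 ≤ 64 bytes, zero-padded: |K'| = 64.
Inner input = (K'⊕ipad) ∥ m → 64 + 287 = 351 bytes.

351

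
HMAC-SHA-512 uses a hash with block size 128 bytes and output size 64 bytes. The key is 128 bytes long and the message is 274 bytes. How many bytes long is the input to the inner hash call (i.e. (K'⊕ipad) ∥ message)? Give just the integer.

402

Key is 128 ≤ 128 bytes, zero-padded: |K'| = 128.
Inner input = (K'⊕ipad) ∥ m → 128 + 274 = 402 bytes.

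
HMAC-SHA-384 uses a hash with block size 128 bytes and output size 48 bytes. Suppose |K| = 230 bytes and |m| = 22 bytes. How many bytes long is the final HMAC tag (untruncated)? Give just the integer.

48

The tag is one SHA-384 digest: 48 bytes.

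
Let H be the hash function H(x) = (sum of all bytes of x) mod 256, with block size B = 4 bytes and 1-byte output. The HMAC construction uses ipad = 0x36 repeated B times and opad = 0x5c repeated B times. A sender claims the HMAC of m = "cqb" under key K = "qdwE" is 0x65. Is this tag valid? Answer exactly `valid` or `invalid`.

Key "qdwE" = 71 64 77 45 is exactly B = 4 bytes: K' = 71 64 77 45.
K' ⊕ ipad = 47 52 41 73; K' ⊕ opad = 2d 38 2b 19.
Inner hash: sum = 71+82+65+115+99+113+98 = 643; mod 256 = 131 → 83.
Outer hash (recomputed tag): sum = 45+56+43+25+131 = 300; mod 256 = 44 → 2c.
Recomputed tag = 2c; claimed = 65 → mismatch.

invalid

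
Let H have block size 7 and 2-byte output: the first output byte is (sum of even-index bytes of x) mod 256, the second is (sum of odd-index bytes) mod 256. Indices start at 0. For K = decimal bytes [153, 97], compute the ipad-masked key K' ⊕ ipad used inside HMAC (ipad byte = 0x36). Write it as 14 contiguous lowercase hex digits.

af573636363636

Key decimal bytes [153, 97] = 99 61 is 2 bytes ≤ B = 7; zero-pad to 7 bytes: K' = 99 61 00 00 00 00 00.
XOR each byte with 0x36: 99⊕36=af, 61⊕36=57, 00⊕36=36, 00⊕36=36, 00⊕36=36, 00⊕36=36, 00⊕36=36.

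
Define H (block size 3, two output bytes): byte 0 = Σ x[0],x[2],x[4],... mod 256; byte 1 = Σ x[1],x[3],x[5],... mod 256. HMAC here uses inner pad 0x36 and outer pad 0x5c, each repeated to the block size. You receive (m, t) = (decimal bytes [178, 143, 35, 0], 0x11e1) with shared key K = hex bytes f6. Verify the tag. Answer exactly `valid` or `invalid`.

valid

Key hex bytes f6 is 1 byte ≤ B = 3; zero-pad to 3 bytes: K' = f6 00 00.
K' ⊕ ipad = c0 36 36; K' ⊕ opad = aa 5c 5c.
Inner hash: even-index sum = 389 mod 256 = 133; odd-index sum = 267 mod 256 = 11 → 85 0b.
Outer hash (recomputed tag): even-index sum = 273 mod 256 = 17; odd-index sum = 225 mod 256 = 225 → 11 e1.
Recomputed tag = 11e1; claimed = 11e1 → match.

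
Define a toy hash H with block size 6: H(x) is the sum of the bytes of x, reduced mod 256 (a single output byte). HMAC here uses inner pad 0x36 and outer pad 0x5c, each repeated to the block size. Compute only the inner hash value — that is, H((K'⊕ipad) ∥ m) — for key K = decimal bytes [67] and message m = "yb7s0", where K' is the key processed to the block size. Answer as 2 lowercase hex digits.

38

Key decimal bytes [67] = 43 is 1 byte ≤ B = 6; zero-pad to 6 bytes: K' = 43 00 00 00 00 00.
K' ⊕ ipad = 75 36 36 36 36 36.
Inner input = 75 36 36 36 36 36 ∥ 79 62 37 73 30.
Inner hash: sum = 117+54+54+54+54+54+121+98+55+115+48 = 824; mod 256 = 56 → 38.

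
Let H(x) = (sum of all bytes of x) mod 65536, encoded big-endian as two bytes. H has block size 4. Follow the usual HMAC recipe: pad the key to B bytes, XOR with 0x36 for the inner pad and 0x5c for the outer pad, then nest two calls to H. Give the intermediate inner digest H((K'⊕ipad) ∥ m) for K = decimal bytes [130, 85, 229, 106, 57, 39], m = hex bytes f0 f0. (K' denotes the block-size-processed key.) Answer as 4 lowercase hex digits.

0330

Key decimal bytes [130, 85, 229, 106, 57, 39] = 82 55 e5 6a 39 27 is 6 bytes > B = 4, so hash it first: H(key) = 02 86, then zero-pad to 4 bytes: K' = 02 86 00 00.
K' ⊕ ipad = 34 b0 36 36.
Inner input = 34 b0 36 36 ∥ f0 f0.
Inner hash: sum = 52+176+54+54+240+240 = 816 → 03 30.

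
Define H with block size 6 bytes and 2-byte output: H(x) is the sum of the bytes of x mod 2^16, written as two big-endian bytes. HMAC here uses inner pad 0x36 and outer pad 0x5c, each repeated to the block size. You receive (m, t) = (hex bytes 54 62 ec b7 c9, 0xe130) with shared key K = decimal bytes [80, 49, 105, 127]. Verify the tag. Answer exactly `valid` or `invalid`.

Key decimal bytes [80, 49, 105, 127] = 50 31 69 7f is 4 bytes ≤ B = 6; zero-pad to 6 bytes: K' = 50 31 69 7f 00 00.
K' ⊕ ipad = 66 07 5f 49 36 36; K' ⊕ opad = 0c 6d 35 23 5c 5c.
Inner hash: sum = 102+7+95+73+54+54+84+98+236+183+201 = 1187 → 04 a3.
Outer hash (recomputed tag): sum = 12+109+53+35+92+92+4+163 = 560 → 02 30.
Recomputed tag = 0230; claimed = e130 → mismatch.

invalid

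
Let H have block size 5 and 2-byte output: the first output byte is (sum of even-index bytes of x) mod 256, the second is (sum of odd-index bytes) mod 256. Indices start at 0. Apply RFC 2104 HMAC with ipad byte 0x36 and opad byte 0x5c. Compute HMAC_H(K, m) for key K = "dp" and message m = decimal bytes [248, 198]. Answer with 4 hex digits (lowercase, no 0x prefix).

Key "dp" = 64 70 is 2 bytes ≤ B = 5; zero-pad to 5 bytes: K' = 64 70 00 00 00.
K' ⊕ ipad = 52 46 36 36 36.  K' ⊕ opad = 38 2c 5c 5c 5c.
Inner input = (K'⊕ipad) ∥ m = 52 46 36 36 36 ∥ f8 c6.
Inner hash: even-index sum = 388 mod 256 = 132; odd-index sum = 372 mod 256 = 116 → 84 74.
Outer input = (K'⊕opad) ∥ inner = 38 2c 5c 5c 5c ∥ 84 74.
Outer hash (tag): even-index sum = 356 mod 256 = 100; odd-index sum = 268 mod 256 = 12 → 64 0c.

640c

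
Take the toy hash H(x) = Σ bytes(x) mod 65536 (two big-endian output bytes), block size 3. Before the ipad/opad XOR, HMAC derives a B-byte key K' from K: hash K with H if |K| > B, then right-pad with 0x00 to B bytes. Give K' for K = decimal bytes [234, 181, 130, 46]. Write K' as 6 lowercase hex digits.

|K| = 4 > B = 3, so first hash the key.
H(K): sum = 234+181+130+46 = 591 → 02 4f.
Zero-pad H(K) = 02 4f to 3 bytes: K' = 02 4f 00.

024f00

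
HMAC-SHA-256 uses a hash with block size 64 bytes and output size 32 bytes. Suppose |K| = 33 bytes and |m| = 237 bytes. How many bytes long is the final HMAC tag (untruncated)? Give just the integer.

32

The tag is one SHA-256 digest: 32 bytes.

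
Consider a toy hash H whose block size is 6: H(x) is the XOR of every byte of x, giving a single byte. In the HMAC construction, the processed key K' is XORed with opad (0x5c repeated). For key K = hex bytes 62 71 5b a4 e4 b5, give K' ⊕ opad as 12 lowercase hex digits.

Key hex bytes 62 71 5b a4 e4 b5 is exactly B = 6 bytes: K' = 62 71 5b a4 e4 b5.
XOR each byte with 0x5c: 62⊕5c=3e, 71⊕5c=2d, 5b⊕5c=07, a4⊕5c=f8, e4⊕5c=b8, b5⊕5c=e9.

3e2d07f8b8e9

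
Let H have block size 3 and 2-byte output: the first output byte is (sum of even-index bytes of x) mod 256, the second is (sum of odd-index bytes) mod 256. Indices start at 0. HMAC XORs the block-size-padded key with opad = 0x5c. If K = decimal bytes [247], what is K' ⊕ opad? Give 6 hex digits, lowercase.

ab5c5c

Key decimal bytes [247] = f7 is 1 byte ≤ B = 3; zero-pad to 3 bytes: K' = f7 00 00.
XOR each byte with 0x5c: f7⊕5c=ab, 00⊕5c=5c, 00⊕5c=5c.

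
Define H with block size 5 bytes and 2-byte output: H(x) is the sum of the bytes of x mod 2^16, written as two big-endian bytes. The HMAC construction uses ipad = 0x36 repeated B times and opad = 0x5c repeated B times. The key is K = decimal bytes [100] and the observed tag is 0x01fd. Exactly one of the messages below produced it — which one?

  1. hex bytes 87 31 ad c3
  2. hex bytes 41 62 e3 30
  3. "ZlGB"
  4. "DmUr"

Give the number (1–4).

1

Key decimal bytes [100] = 64 is 1 byte ≤ B = 5; zero-pad to 5 bytes: K' = 64 00 00 00 00.
K' ⊕ ipad = 52 36 36 36 36; K' ⊕ opad = 38 5c 5c 5c 5c.
m1: inner = H(52 36 36 36 36 87 31 ad c3) = 03 52; tag = H(38 5c 5c 5c 5c 03 52) = 01fd ← matches
m2: inner = H(52 36 36 36 36 41 62 e3 30) = 02 e0; tag = H(38 5c 5c 5c 5c 02 e0) = 028a
m3: inner = H(52 36 36 36 36 5a 6c 47 42) = 02 79; tag = H(38 5c 5c 5c 5c 02 79) = 0223
m4: inner = H(52 36 36 36 36 44 6d 55 72) = 02 a2; tag = H(38 5c 5c 5c 5c 02 a2) = 024c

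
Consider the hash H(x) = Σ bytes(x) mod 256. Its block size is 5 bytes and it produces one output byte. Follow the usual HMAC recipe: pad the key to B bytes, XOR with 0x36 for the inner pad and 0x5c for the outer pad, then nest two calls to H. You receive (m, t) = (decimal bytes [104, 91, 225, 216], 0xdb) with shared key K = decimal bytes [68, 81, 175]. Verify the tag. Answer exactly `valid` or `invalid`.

invalid

Key decimal bytes [68, 81, 175] = 44 51 af is 3 bytes ≤ B = 5; zero-pad to 5 bytes: K' = 44 51 af 00 00.
K' ⊕ ipad = 72 67 99 36 36; K' ⊕ opad = 18 0d f3 5c 5c.
Inner hash: sum = 114+103+153+54+54+104+91+225+216 = 1114; mod 256 = 90 → 5a.
Outer hash (recomputed tag): sum = 24+13+243+92+92+90 = 554; mod 256 = 42 → 2a.
Recomputed tag = 2a; claimed = db → mismatch.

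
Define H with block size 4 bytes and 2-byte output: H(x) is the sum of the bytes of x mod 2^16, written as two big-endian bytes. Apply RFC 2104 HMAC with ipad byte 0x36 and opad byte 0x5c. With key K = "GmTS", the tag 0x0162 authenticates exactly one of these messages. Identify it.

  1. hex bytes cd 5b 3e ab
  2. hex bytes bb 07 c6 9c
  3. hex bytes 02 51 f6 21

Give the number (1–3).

3

Key "GmTS" = 47 6d 54 53 is exactly B = 4 bytes: K' = 47 6d 54 53.
K' ⊕ ipad = 71 5b 62 65; K' ⊕ opad = 1b 31 08 0f.
m1: inner = H(71 5b 62 65 cd 5b 3e ab) = 03 a4; tag = H(1b 31 08 0f 03 a4) = 010a
m2: inner = H(71 5b 62 65 bb 07 c6 9c) = 03 b7; tag = H(1b 31 08 0f 03 b7) = 011d
m3: inner = H(71 5b 62 65 02 51 f6 21) = 02 fd; tag = H(1b 31 08 0f 02 fd) = 0162 ← matches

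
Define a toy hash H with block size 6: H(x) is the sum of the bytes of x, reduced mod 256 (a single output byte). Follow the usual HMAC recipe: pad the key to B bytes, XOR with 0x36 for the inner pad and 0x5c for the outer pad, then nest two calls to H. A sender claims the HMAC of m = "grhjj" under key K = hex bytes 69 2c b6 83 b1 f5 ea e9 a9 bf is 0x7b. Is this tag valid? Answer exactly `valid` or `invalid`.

valid

Key hex bytes 69 2c b6 83 b1 f5 ea e9 a9 bf is 10 bytes > B = 6, so hash it first: H(key) = af, then zero-pad to 6 bytes: K' = af 00 00 00 00 00.
K' ⊕ ipad = 99 36 36 36 36 36; K' ⊕ opad = f3 5c 5c 5c 5c 5c.
Inner hash: sum = 153+54+54+54+54+54+103+114+104+106+106 = 956; mod 256 = 188 → bc.
Outer hash (recomputed tag): sum = 243+92+92+92+92+92+188 = 891; mod 256 = 123 → 7b.
Recomputed tag = 7b; claimed = 7b → match.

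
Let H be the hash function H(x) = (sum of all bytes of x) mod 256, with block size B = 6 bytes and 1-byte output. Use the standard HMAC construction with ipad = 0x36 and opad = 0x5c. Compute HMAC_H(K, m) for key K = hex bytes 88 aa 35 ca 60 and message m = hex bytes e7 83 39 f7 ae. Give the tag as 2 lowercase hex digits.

Key hex bytes 88 aa 35 ca 60 is 5 bytes ≤ B = 6; zero-pad to 6 bytes: K' = 88 aa 35 ca 60 00.
K' ⊕ ipad = be 9c 03 fc 56 36.  K' ⊕ opad = d4 f6 69 96 3c 5c.
Inner input = (K'⊕ipad) ∥ m = be 9c 03 fc 56 36 ∥ e7 83 39 f7 ae.
Inner hash: sum = 190+156+3+252+86+54+231+131+57+247+174 = 1581; mod 256 = 45 → 2d.
Outer input = (K'⊕opad) ∥ inner = d4 f6 69 96 3c 5c ∥ 2d.
Outer hash (tag): sum = 212+246+105+150+60+92+45 = 910; mod 256 = 142 → 8e.

8e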